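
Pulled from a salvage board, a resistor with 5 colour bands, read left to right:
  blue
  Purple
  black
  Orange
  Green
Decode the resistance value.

Blue → 6 (first significant figure)
Violet → 7 (second significant figure)
Black → 0 (third significant figure)
Orange → ×10^3 multiplier
670 × 1000 = 670000 Ω

670000 Ω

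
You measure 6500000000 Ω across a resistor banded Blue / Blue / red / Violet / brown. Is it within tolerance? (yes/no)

Blue → 6 (first significant figure)
Blue → 6 (second significant figure)
Red → 2 (third significant figure)
Violet → ×10^7 multiplier
Brown → ±1% tolerance
662 × 10000000 = 6620000000 Ω
Allowed range: 6553800000 Ω to 6686200000 Ω.
6500000000 Ω lies outside that range.

no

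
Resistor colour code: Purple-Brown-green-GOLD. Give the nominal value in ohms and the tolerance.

7100000 Ω ±5%

Violet → 7 (first significant figure)
Brown → 1 (second significant figure)
Green → ×10^5 multiplier
Gold → ±5% tolerance
71 × 100000 = 7100000 Ω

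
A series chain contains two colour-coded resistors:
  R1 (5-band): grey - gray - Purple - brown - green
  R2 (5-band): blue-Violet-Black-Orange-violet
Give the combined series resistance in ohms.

678870 Ω

R1: grey, grey, violet → 887; brown ×10 → 8870 Ω.
R2: blue, violet, black → 670; orange ×10^3 → 670000 Ω.
Series: 8870 + 670000 = 678870 Ω.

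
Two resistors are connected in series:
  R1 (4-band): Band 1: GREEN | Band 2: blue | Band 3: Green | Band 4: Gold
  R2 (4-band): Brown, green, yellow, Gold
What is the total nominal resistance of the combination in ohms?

5750000 Ω

R1: green, blue → 56; green ×10^5 → 5600000 Ω.
R2: brown, green → 15; yellow ×10^4 → 150000 Ω.
Series: 5600000 + 150000 = 5750000 Ω.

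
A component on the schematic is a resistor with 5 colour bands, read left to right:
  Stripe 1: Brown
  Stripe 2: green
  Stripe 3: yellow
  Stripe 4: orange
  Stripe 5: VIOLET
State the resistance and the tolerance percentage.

Brown → 1 (first significant figure)
Green → 5 (second significant figure)
Yellow → 4 (third significant figure)
Orange → ×10^3 multiplier
Violet → ±0.1% tolerance
154 × 1000 = 154000 Ω

154000 Ω ±0.1%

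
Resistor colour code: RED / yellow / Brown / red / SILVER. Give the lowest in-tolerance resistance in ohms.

21690 Ω

Red → 2 (first significant figure)
Yellow → 4 (second significant figure)
Brown → 1 (third significant figure)
Red → ×10^2 multiplier
Silver → ±10% tolerance
241 × 100 = 24100 Ω
Lowest = 24100 × (1 − 10/100) = 21690 Ω.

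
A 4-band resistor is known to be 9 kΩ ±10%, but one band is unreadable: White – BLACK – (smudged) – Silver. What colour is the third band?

red

9000 Ω = 90 × 10^2.
The third band is the multiplier, 10^2, which is red.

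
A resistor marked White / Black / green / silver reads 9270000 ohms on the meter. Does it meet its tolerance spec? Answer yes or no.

yes

White → 9 (first significant figure)
Black → 0 (second significant figure)
Green → ×10^5 multiplier
Silver → ±10% tolerance
90 × 100000 = 9000000 Ω
Allowed range: 8100000 Ω to 9900000 Ω.
9270000 ohms lies inside that range.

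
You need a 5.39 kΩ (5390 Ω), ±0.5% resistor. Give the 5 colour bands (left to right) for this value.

green, orange, white, brown, green

5390 Ω = 539 × 10^1.
5 → green
3 → orange
9 → white
Multiplier 10^1 → brown.
±0.5% tolerance → green.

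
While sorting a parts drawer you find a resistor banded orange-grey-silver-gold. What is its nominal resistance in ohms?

Orange → 3 (first significant figure)
Grey → 8 (second significant figure)
Silver → ×0.01 multiplier
38 × 0.01 = 0.38 Ω

0.38 Ω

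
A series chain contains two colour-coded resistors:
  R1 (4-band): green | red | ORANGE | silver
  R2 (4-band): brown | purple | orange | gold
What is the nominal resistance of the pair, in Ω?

69000 Ω

R1: green, red → 52; orange ×10^3 → 52000 Ω.
R2: brown, violet → 17; orange ×10^3 → 17000 Ω.
Series: 52000 + 17000 = 69000 Ω.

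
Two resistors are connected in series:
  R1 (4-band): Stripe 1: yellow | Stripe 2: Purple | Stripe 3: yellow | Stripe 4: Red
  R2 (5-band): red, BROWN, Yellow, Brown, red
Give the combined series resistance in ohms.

472140 Ω

R1: yellow, violet → 47; yellow ×10^4 → 470000 Ω.
R2: red, brown, yellow → 214; brown ×10 → 2140 Ω.
Series: 470000 + 2140 = 472140 Ω.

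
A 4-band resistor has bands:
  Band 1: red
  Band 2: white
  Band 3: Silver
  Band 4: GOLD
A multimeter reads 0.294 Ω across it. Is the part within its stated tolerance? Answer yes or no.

yes

Red → 2 (first significant figure)
White → 9 (second significant figure)
Silver → ×0.01 multiplier
Gold → ±5% tolerance
29 × 0.01 = 0.29 Ω
Allowed range: 0.2755 Ω to 0.3045 Ω.
0.294 Ω lies inside that range.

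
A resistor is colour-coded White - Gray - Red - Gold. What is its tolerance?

±5%

The last band, gold, is the tolerance band.
Gold corresponds to ±5%.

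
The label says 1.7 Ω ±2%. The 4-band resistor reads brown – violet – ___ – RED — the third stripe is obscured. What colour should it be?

gold

1.7 Ω = 17 × 10^-1.
The third band is the multiplier, 10^-1, which is gold.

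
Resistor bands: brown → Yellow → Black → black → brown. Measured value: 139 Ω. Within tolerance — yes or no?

yes

Brown → 1 (first significant figure)
Yellow → 4 (second significant figure)
Black → 0 (third significant figure)
Black → ×1 multiplier
Brown → ±1% tolerance
140 × 1 = 140 Ω
Allowed range: 138.6 Ω to 141.4 Ω.
139 Ω lies inside that range.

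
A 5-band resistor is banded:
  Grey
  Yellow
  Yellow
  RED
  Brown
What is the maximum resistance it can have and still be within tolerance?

Grey → 8 (first significant figure)
Yellow → 4 (second significant figure)
Yellow → 4 (third significant figure)
Red → ×10^2 multiplier
Brown → ±1% tolerance
844 × 100 = 84400 Ω
Maximum = 84400 × (1 + 1/100) = 85244 Ω.

85244 Ω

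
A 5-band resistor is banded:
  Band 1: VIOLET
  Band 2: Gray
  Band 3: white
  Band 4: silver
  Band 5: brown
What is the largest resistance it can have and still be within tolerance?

Violet → 7 (first significant figure)
Grey → 8 (second significant figure)
White → 9 (third significant figure)
Silver → ×0.01 multiplier
Brown → ±1% tolerance
789 × 0.01 = 7.89 Ω
Largest = 7.89 × (1 + 1/100) = 7.9689 Ω.

7.9689 Ω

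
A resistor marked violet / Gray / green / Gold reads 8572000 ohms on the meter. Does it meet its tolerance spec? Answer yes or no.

Violet → 7 (first significant figure)
Grey → 8 (second significant figure)
Green → ×10^5 multiplier
Gold → ±5% tolerance
78 × 100000 = 7800000 Ω
Allowed range: 7410000 Ω to 8190000 Ω.
8572000 ohms lies outside that range.

no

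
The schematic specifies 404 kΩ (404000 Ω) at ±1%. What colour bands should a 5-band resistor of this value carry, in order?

404000 Ω = 404 × 10^3.
4 → yellow
0 → black
4 → yellow
Multiplier 10^3 → orange.
±1% tolerance → brown.

yellow, black, yellow, orange, brown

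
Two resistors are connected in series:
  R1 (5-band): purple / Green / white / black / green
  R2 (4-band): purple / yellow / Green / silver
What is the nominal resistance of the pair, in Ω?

R1: violet, green, white → 759; black ×1 → 759 Ω.
R2: violet, yellow → 74; green ×10^5 → 7400000 Ω.
Series: 759 + 7400000 = 7400759 Ω.

7400759 Ω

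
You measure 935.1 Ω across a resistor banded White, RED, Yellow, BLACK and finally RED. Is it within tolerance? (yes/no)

yes

White → 9 (first significant figure)
Red → 2 (second significant figure)
Yellow → 4 (third significant figure)
Black → ×1 multiplier
Red → ±2% tolerance
924 × 1 = 924 Ω
Allowed range: 905.52 Ω to 942.48 Ω.
935.1 Ω lies inside that range.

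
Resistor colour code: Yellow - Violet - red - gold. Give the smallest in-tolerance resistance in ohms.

4465 Ω

Yellow → 4 (first significant figure)
Violet → 7 (second significant figure)
Red → ×10^2 multiplier
Gold → ±5% tolerance
47 × 100 = 4700 Ω
Smallest = 4700 × (1 − 5/100) = 4465 Ω.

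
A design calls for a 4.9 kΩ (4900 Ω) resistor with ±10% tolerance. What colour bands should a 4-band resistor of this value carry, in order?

4900 Ω = 49 × 10^2.
4 → yellow
9 → white
Multiplier 10^2 → red.
±10% tolerance → silver.

yellow, white, red, silver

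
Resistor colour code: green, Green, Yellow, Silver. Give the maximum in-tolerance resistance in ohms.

Green → 5 (first significant figure)
Green → 5 (second significant figure)
Yellow → ×10^4 multiplier
Silver → ±10% tolerance
55 × 10000 = 550000 Ω
Maximum = 550000 × (1 + 10/100) = 605000 Ω.

605000 Ω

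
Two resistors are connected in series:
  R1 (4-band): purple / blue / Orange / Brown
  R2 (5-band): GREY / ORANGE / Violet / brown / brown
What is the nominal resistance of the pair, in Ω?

R1: violet, blue → 76; orange ×10^3 → 76000 Ω.
R2: grey, orange, violet → 837; brown ×10 → 8370 Ω.
Series: 76000 + 8370 = 84370 Ω.

84370 Ω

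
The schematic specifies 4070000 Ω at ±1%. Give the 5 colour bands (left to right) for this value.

4070000 Ω = 407 × 10^4.
4 → yellow
0 → black
7 → violet
Multiplier 10^4 → yellow.
±1% tolerance → brown.

yellow, black, violet, yellow, brown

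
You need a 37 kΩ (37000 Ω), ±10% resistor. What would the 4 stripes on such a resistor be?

37000 Ω = 37 × 10^3.
3 → orange
7 → violet
Multiplier 10^3 → orange.
±10% tolerance → silver.

orange, violet, orange, silver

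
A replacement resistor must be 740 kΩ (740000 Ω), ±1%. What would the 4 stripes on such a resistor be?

740000 Ω = 74 × 10^4.
7 → violet
4 → yellow
Multiplier 10^4 → yellow.
±1% tolerance → brown.

violet, yellow, yellow, brown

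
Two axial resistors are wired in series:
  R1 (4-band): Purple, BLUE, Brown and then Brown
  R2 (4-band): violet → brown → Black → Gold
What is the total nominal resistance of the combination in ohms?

831 Ω

R1: violet, blue → 76; brown ×10 → 760 Ω.
R2: violet, brown → 71; black ×1 → 71 Ω.
Series: 760 + 71 = 831 Ω.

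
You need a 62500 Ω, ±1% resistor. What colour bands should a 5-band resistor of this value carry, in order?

blue, red, green, red, brown

62500 Ω = 625 × 10^2.
6 → blue
2 → red
5 → green
Multiplier 10^2 → red.
±1% tolerance → brown.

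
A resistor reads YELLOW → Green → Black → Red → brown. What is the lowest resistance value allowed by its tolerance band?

44550 Ω

Yellow → 4 (first significant figure)
Green → 5 (second significant figure)
Black → 0 (third significant figure)
Red → ×10^2 multiplier
Brown → ±1% tolerance
450 × 100 = 45000 Ω
Lowest = 45000 × (1 − 1/100) = 44550 Ω.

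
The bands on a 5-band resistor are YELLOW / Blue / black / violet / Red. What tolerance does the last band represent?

±2%

The last band, red, is the tolerance band.
Red corresponds to ±2%.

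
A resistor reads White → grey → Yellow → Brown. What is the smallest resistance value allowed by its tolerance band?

970200 Ω

White → 9 (first significant figure)
Grey → 8 (second significant figure)
Yellow → ×10^4 multiplier
Brown → ±1% tolerance
98 × 10000 = 980000 Ω
Smallest = 980000 × (1 − 1/100) = 970200 Ω.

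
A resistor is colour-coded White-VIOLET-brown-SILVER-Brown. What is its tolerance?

±1%

The last band, brown, is the tolerance band.
Brown corresponds to ±1%.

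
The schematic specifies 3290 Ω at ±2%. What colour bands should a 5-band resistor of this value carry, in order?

3290 Ω = 329 × 10^1.
3 → orange
2 → red
9 → white
Multiplier 10^1 → brown.
±2% tolerance → red.

orange, red, white, brown, red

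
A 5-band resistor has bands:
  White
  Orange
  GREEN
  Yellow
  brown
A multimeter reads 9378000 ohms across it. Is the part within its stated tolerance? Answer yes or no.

yes

White → 9 (first significant figure)
Orange → 3 (second significant figure)
Green → 5 (third significant figure)
Yellow → ×10^4 multiplier
Brown → ±1% tolerance
935 × 10000 = 9350000 Ω
Allowed range: 9256500 Ω to 9443500 Ω.
9378000 ohms lies inside that range.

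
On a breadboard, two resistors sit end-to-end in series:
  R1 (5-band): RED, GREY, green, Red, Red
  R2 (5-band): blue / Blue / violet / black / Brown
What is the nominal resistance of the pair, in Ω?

R1: red, grey, green → 285; red ×10^2 → 28500 Ω.
R2: blue, blue, violet → 667; black ×1 → 667 Ω.
Series: 28500 + 667 = 29167 Ω.

29167 Ω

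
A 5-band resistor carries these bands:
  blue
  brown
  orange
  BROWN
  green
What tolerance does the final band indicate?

The last band, green, is the tolerance band.
Green corresponds to ±0.5%.

±0.5%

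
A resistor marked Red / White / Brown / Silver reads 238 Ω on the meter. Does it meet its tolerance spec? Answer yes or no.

Red → 2 (first significant figure)
White → 9 (second significant figure)
Brown → ×10 multiplier
Silver → ±10% tolerance
29 × 10 = 290 Ω
Allowed range: 261 Ω to 319 Ω.
238 Ω lies outside that range.

no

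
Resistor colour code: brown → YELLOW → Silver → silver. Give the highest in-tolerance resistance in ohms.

Brown → 1 (first significant figure)
Yellow → 4 (second significant figure)
Silver → ×0.01 multiplier
Silver → ±10% tolerance
14 × 0.01 = 0.14 Ω
Highest = 0.14 × (1 + 10/100) = 0.154 Ω.

0.154 Ω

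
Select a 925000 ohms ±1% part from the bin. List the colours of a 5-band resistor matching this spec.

925000 Ω = 925 × 10^3.
9 → white
2 → red
5 → green
Multiplier 10^3 → orange.
±1% tolerance → brown.

white, red, green, orange, brown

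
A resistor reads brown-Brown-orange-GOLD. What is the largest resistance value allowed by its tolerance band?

11550 Ω

Brown → 1 (first significant figure)
Brown → 1 (second significant figure)
Orange → ×10^3 multiplier
Gold → ±5% tolerance
11 × 1000 = 11000 Ω
Largest = 11000 × (1 + 5/100) = 11550 Ω.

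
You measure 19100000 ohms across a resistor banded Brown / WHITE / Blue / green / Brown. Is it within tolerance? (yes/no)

Brown → 1 (first significant figure)
White → 9 (second significant figure)
Blue → 6 (third significant figure)
Green → ×10^5 multiplier
Brown → ±1% tolerance
196 × 100000 = 19600000 Ω
Allowed range: 19404000 Ω to 19796000 Ω.
19100000 ohms lies outside that range.

no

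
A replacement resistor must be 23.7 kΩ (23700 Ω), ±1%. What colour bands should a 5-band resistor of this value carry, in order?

red, orange, violet, red, brown

23700 Ω = 237 × 10^2.
2 → red
3 → orange
7 → violet
Multiplier 10^2 → red.
±1% tolerance → brown.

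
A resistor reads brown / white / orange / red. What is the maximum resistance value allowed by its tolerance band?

Brown → 1 (first significant figure)
White → 9 (second significant figure)
Orange → ×10^3 multiplier
Red → ±2% tolerance
19 × 1000 = 19000 Ω
Maximum = 19000 × (1 + 2/100) = 19380 Ω.

19380 Ω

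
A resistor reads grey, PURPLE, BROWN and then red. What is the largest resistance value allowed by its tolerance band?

887.4 Ω

Grey → 8 (first significant figure)
Violet → 7 (second significant figure)
Brown → ×10 multiplier
Red → ±2% tolerance
87 × 10 = 870 Ω
Largest = 870 × (1 + 2/100) = 887.4 Ω.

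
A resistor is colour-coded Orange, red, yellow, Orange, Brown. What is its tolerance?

±1%

The last band, brown, is the tolerance band.
Brown corresponds to ±1%.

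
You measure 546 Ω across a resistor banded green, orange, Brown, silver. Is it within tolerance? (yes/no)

yes

Green → 5 (first significant figure)
Orange → 3 (second significant figure)
Brown → ×10 multiplier
Silver → ±10% tolerance
53 × 10 = 530 Ω
Allowed range: 477 Ω to 583 Ω.
546 Ω lies inside that range.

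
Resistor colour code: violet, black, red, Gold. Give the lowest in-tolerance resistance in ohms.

6650 Ω

Violet → 7 (first significant figure)
Black → 0 (second significant figure)
Red → ×10^2 multiplier
Gold → ±5% tolerance
70 × 100 = 7000 Ω
Lowest = 7000 × (1 − 5/100) = 6650 Ω.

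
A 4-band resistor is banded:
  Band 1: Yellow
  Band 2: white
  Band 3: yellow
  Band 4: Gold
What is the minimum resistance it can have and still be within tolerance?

Yellow → 4 (first significant figure)
White → 9 (second significant figure)
Yellow → ×10^4 multiplier
Gold → ±5% tolerance
49 × 10000 = 490000 Ω
Minimum = 490000 × (1 − 5/100) = 465500 Ω.

465500 Ω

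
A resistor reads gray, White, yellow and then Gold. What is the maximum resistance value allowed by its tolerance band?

934500 Ω

Grey → 8 (first significant figure)
White → 9 (second significant figure)
Yellow → ×10^4 multiplier
Gold → ±5% tolerance
89 × 10000 = 890000 Ω
Maximum = 890000 × (1 + 5/100) = 934500 Ω.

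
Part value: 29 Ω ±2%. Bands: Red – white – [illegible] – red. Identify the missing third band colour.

29 Ω = 29 × 10^0.
The third band is the multiplier, 10^0, which is black.

black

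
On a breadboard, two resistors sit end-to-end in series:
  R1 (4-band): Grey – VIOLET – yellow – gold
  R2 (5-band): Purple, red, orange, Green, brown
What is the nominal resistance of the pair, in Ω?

73170000 Ω

R1: grey, violet → 87; yellow ×10^4 → 870000 Ω.
R2: violet, red, orange → 723; green ×10^5 → 72300000 Ω.
Series: 870000 + 72300000 = 73170000 Ω.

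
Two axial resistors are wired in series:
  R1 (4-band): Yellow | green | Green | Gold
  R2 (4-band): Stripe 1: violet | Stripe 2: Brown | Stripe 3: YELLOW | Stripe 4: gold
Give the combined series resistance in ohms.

R1: yellow, green → 45; green ×10^5 → 4500000 Ω.
R2: violet, brown → 71; yellow ×10^4 → 710000 Ω.
Series: 4500000 + 710000 = 5210000 Ω.

5210000 Ω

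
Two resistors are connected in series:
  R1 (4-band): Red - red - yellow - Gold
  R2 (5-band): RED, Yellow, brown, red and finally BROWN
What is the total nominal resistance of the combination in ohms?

244100 Ω

R1: red, red → 22; yellow ×10^4 → 220000 Ω.
R2: red, yellow, brown → 241; red ×10^2 → 24100 Ω.
Series: 220000 + 24100 = 244100 Ω.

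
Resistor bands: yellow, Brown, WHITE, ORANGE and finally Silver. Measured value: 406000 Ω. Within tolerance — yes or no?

Yellow → 4 (first significant figure)
Brown → 1 (second significant figure)
White → 9 (third significant figure)
Orange → ×10^3 multiplier
Silver → ±10% tolerance
419 × 1000 = 419000 Ω
Allowed range: 377100 Ω to 460900 Ω.
406000 Ω lies inside that range.

yes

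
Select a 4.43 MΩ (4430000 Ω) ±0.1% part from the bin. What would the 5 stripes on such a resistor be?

yellow, yellow, orange, yellow, violet

4430000 Ω = 443 × 10^4.
4 → yellow
4 → yellow
3 → orange
Multiplier 10^4 → yellow.
±0.1% tolerance → violet.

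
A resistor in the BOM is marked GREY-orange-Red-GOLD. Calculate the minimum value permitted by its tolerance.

7885 Ω

Grey → 8 (first significant figure)
Orange → 3 (second significant figure)
Red → ×10^2 multiplier
Gold → ±5% tolerance
83 × 100 = 8300 Ω
Minimum = 8300 × (1 − 5/100) = 7885 Ω.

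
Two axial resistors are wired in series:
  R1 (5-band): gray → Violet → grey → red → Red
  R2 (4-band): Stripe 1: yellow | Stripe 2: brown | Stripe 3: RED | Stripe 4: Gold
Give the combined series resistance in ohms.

91900 Ω

R1: grey, violet, grey → 878; red ×10^2 → 87800 Ω.
R2: yellow, brown → 41; red ×10^2 → 4100 Ω.
Series: 87800 + 4100 = 91900 Ω.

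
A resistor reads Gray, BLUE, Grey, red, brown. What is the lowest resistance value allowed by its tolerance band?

Grey → 8 (first significant figure)
Blue → 6 (second significant figure)
Grey → 8 (third significant figure)
Red → ×10^2 multiplier
Brown → ±1% tolerance
868 × 100 = 86800 Ω
Lowest = 86800 × (1 − 1/100) = 85932 Ω.

85932 Ω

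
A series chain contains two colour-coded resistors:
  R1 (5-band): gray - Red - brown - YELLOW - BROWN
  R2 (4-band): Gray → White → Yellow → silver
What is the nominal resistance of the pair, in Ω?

R1: grey, red, brown → 821; yellow ×10^4 → 8210000 Ω.
R2: grey, white → 89; yellow ×10^4 → 890000 Ω.
Series: 8210000 + 890000 = 9100000 Ω.

9100000 Ω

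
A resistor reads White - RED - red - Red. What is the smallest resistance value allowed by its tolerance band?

9016 Ω

White → 9 (first significant figure)
Red → 2 (second significant figure)
Red → ×10^2 multiplier
Red → ±2% tolerance
92 × 100 = 9200 Ω
Smallest = 9200 × (1 − 2/100) = 9016 Ω.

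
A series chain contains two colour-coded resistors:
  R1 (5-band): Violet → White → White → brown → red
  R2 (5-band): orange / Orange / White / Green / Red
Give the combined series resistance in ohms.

R1: violet, white, white → 799; brown ×10 → 7990 Ω.
R2: orange, orange, white → 339; green ×10^5 → 33900000 Ω.
Series: 7990 + 33900000 = 33907990 Ω.

33907990 Ω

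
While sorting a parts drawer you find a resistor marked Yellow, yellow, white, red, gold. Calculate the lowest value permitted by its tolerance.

42655 Ω

Yellow → 4 (first significant figure)
Yellow → 4 (second significant figure)
White → 9 (third significant figure)
Red → ×10^2 multiplier
Gold → ±5% tolerance
449 × 100 = 44900 Ω
Lowest = 44900 × (1 − 5/100) = 42655 Ω.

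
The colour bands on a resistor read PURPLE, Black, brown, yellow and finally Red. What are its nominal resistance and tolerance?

Violet → 7 (first significant figure)
Black → 0 (second significant figure)
Brown → 1 (third significant figure)
Yellow → ×10^4 multiplier
Red → ±2% tolerance
701 × 10000 = 7010000 Ω

7010000 Ω ±2%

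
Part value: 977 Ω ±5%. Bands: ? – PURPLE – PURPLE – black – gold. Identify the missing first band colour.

977 Ω = 977 × 10^0.
The first band gives digit 9 of the significand, and 9 is white.

white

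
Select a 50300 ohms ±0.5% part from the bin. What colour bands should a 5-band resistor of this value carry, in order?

50300 Ω = 503 × 10^2.
5 → green
0 → black
3 → orange
Multiplier 10^2 → red.
±0.5% tolerance → green.

green, black, orange, red, green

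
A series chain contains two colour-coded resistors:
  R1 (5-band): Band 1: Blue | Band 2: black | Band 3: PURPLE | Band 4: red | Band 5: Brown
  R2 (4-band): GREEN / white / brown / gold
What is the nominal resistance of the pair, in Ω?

61290 Ω

R1: blue, black, violet → 607; red ×10^2 → 60700 Ω.
R2: green, white → 59; brown ×10 → 590 Ω.
Series: 60700 + 590 = 61290 Ω.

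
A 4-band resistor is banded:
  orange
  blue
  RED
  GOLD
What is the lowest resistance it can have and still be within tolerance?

3420 Ω

Orange → 3 (first significant figure)
Blue → 6 (second significant figure)
Red → ×10^2 multiplier
Gold → ±5% tolerance
36 × 100 = 3600 Ω
Lowest = 3600 × (1 − 5/100) = 3420 Ω.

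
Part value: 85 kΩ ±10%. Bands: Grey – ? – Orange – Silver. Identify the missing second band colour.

green

85000 Ω = 85 × 10^3.
The second band gives digit 5 of the significand, and 5 is green.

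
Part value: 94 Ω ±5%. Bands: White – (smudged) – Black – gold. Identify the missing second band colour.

94 Ω = 94 × 10^0.
The second band gives digit 4 of the significand, and 4 is yellow.

yellow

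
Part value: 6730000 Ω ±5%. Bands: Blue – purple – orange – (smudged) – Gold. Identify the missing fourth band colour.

6730000 Ω = 673 × 10^4.
The fourth band is the multiplier, 10^4, which is yellow.

yellow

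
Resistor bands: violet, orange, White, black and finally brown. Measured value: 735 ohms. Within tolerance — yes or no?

yes

Violet → 7 (first significant figure)
Orange → 3 (second significant figure)
White → 9 (third significant figure)
Black → ×1 multiplier
Brown → ±1% tolerance
739 × 1 = 739 Ω
Allowed range: 731.61 Ω to 746.39 Ω.
735 ohms lies inside that range.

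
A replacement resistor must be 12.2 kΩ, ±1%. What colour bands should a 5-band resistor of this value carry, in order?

12200 Ω = 122 × 10^2.
1 → brown
2 → red
2 → red
Multiplier 10^2 → red.
±1% tolerance → brown.

brown, red, red, red, brown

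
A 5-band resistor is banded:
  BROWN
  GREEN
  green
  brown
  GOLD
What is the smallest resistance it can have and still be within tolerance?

Brown → 1 (first significant figure)
Green → 5 (second significant figure)
Green → 5 (third significant figure)
Brown → ×10 multiplier
Gold → ±5% tolerance
155 × 10 = 1550 Ω
Smallest = 1550 × (1 − 5/100) = 1472.5 Ω.

1472.5 Ω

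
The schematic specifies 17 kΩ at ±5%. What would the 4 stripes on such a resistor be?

17000 Ω = 17 × 10^3.
1 → brown
7 → violet
Multiplier 10^3 → orange.
±5% tolerance → gold.

brown, violet, orange, gold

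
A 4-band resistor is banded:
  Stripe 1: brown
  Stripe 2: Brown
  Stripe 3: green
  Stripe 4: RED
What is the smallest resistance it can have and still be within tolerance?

1078000 Ω

Brown → 1 (first significant figure)
Brown → 1 (second significant figure)
Green → ×10^5 multiplier
Red → ±2% tolerance
11 × 100000 = 1100000 Ω
Smallest = 1100000 × (1 − 2/100) = 1078000 Ω.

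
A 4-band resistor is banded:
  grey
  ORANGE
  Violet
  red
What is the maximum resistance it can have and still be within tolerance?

846600000 Ω

Grey → 8 (first significant figure)
Orange → 3 (second significant figure)
Violet → ×10^7 multiplier
Red → ±2% tolerance
83 × 10000000 = 830000000 Ω
Maximum = 830000000 × (1 + 2/100) = 846600000 Ω.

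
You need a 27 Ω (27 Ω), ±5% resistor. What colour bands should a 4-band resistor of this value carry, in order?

red, violet, black, gold

27 Ω = 27 × 10^0.
2 → red
7 → violet
Multiplier 10^0 → black.
±5% tolerance → gold.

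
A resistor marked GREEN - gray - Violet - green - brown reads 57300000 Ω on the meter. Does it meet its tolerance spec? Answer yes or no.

no

Green → 5 (first significant figure)
Grey → 8 (second significant figure)
Violet → 7 (third significant figure)
Green → ×10^5 multiplier
Brown → ±1% tolerance
587 × 100000 = 58700000 Ω
Allowed range: 58113000 Ω to 59287000 Ω.
57300000 Ω lies outside that range.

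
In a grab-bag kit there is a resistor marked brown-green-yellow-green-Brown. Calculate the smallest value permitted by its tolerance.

15246000 Ω

Brown → 1 (first significant figure)
Green → 5 (second significant figure)
Yellow → 4 (third significant figure)
Green → ×10^5 multiplier
Brown → ±1% tolerance
154 × 100000 = 15400000 Ω
Smallest = 15400000 × (1 − 1/100) = 15246000 Ω.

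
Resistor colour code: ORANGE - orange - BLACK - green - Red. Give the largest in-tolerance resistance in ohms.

Orange → 3 (first significant figure)
Orange → 3 (second significant figure)
Black → 0 (third significant figure)
Green → ×10^5 multiplier
Red → ±2% tolerance
330 × 100000 = 33000000 Ω
Largest = 33000000 × (1 + 2/100) = 33660000 Ω.

33660000 Ω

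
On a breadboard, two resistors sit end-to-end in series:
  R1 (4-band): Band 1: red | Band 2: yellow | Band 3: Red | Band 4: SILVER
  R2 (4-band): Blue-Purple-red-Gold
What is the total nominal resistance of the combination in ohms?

9100 Ω

R1: red, yellow → 24; red ×10^2 → 2400 Ω.
R2: blue, violet → 67; red ×10^2 → 6700 Ω.
Series: 2400 + 6700 = 9100 Ω.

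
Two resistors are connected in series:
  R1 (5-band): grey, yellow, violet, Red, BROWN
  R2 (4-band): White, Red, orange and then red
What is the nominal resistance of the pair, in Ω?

R1: grey, yellow, violet → 847; red ×10^2 → 84700 Ω.
R2: white, red → 92; orange ×10^3 → 92000 Ω.
Series: 84700 + 92000 = 176700 Ω.

176700 Ω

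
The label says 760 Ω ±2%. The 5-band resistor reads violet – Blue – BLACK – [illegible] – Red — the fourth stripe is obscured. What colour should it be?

760 Ω = 760 × 10^0.
The fourth band is the multiplier, 10^0, which is black.

black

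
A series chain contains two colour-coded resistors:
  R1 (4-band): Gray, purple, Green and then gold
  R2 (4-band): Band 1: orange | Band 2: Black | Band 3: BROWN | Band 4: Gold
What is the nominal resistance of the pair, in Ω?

R1: grey, violet → 87; green ×10^5 → 8700000 Ω.
R2: orange, black → 30; brown ×10 → 300 Ω.
Series: 8700000 + 300 = 8700300 Ω.

8700300 Ω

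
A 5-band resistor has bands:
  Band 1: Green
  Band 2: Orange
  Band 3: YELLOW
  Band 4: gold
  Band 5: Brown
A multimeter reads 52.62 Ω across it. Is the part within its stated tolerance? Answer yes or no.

no

Green → 5 (first significant figure)
Orange → 3 (second significant figure)
Yellow → 4 (third significant figure)
Gold → ×0.1 multiplier
Brown → ±1% tolerance
534 × 0.1 = 53.4 Ω
Allowed range: 52.866 Ω to 53.934 Ω.
52.62 Ω lies outside that range.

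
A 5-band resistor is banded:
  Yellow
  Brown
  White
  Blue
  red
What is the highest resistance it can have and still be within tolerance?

Yellow → 4 (first significant figure)
Brown → 1 (second significant figure)
White → 9 (third significant figure)
Blue → ×10^6 multiplier
Red → ±2% tolerance
419 × 1000000 = 419000000 Ω
Highest = 419000000 × (1 + 2/100) = 427380000 Ω.

427380000 Ω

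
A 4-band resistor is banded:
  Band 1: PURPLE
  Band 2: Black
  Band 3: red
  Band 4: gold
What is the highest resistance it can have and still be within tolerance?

Violet → 7 (first significant figure)
Black → 0 (second significant figure)
Red → ×10^2 multiplier
Gold → ±5% tolerance
70 × 100 = 7000 Ω
Highest = 7000 × (1 + 5/100) = 7350 Ω.

7350 Ω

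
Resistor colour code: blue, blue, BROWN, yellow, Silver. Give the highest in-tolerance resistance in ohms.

7271000 Ω

Blue → 6 (first significant figure)
Blue → 6 (second significant figure)
Brown → 1 (third significant figure)
Yellow → ×10^4 multiplier
Silver → ±10% tolerance
661 × 10000 = 6610000 Ω
Highest = 6610000 × (1 + 10/100) = 7271000 Ω.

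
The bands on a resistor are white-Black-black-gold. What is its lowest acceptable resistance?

85.5 Ω

White → 9 (first significant figure)
Black → 0 (second significant figure)
Black → ×1 multiplier
Gold → ±5% tolerance
90 × 1 = 90 Ω
Lowest = 90 × (1 − 5/100) = 85.5 Ω.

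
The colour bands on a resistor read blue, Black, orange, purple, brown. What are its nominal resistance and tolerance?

Blue → 6 (first significant figure)
Black → 0 (second significant figure)
Orange → 3 (third significant figure)
Violet → ×10^7 multiplier
Brown → ±1% tolerance
603 × 10000000 = 6030000000 Ω

6030000000 Ω ±1%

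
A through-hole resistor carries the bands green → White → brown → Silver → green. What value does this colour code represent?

5.91 Ω

Green → 5 (first significant figure)
White → 9 (second significant figure)
Brown → 1 (third significant figure)
Silver → ×0.01 multiplier
591 × 0.01 = 5.91 Ω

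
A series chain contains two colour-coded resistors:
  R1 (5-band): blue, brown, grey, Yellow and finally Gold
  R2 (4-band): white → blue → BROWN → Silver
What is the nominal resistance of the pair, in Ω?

R1: blue, brown, grey → 618; yellow ×10^4 → 6180000 Ω.
R2: white, blue → 96; brown ×10 → 960 Ω.
Series: 6180000 + 960 = 6180960 Ω.

6180960 Ω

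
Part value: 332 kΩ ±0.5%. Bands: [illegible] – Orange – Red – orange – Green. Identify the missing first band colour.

orange

332000 Ω = 332 × 10^3.
The first band gives digit 3 of the significand, and 3 is orange.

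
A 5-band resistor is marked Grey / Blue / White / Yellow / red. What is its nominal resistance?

Grey → 8 (first significant figure)
Blue → 6 (second significant figure)
White → 9 (third significant figure)
Yellow → ×10^4 multiplier
869 × 10000 = 8690000 Ω

8690000 Ω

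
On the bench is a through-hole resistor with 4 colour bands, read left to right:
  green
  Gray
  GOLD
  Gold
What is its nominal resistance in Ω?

5.8 Ω

Green → 5 (first significant figure)
Grey → 8 (second significant figure)
Gold → ×0.1 multiplier
58 × 0.1 = 5.8 Ω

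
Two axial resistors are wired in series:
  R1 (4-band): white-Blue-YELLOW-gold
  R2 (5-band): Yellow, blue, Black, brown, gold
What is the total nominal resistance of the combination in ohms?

R1: white, blue → 96; yellow ×10^4 → 960000 Ω.
R2: yellow, blue, black → 460; brown ×10 → 4600 Ω.
Series: 960000 + 4600 = 964600 Ω.

964600 Ω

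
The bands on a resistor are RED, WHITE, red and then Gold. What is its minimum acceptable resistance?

Red → 2 (first significant figure)
White → 9 (second significant figure)
Red → ×10^2 multiplier
Gold → ±5% tolerance
29 × 100 = 2900 Ω
Minimum = 2900 × (1 − 5/100) = 2755 Ω.

2755 Ω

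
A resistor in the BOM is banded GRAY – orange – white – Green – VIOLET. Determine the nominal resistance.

Grey → 8 (first significant figure)
Orange → 3 (second significant figure)
White → 9 (third significant figure)
Green → ×10^5 multiplier
839 × 100000 = 83900000 Ω

83900000 Ω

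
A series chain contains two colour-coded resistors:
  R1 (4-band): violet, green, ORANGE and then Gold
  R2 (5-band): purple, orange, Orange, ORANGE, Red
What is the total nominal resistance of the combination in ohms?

808000 Ω

R1: violet, green → 75; orange ×10^3 → 75000 Ω.
R2: violet, orange, orange → 733; orange ×10^3 → 733000 Ω.
Series: 75000 + 733000 = 808000 Ω.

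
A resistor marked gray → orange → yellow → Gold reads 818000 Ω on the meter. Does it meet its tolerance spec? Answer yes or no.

yes

Grey → 8 (first significant figure)
Orange → 3 (second significant figure)
Yellow → ×10^4 multiplier
Gold → ±5% tolerance
83 × 10000 = 830000 Ω
Allowed range: 788500 Ω to 871500 Ω.
818000 Ω lies inside that range.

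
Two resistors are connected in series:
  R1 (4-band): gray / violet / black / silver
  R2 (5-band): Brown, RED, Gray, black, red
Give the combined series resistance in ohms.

215 Ω

R1: grey, violet → 87; black ×1 → 87 Ω.
R2: brown, red, grey → 128; black ×1 → 128 Ω.
Series: 87 + 128 = 215 Ω.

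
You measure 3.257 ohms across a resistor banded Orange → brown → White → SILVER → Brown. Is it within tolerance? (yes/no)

Orange → 3 (first significant figure)
Brown → 1 (second significant figure)
White → 9 (third significant figure)
Silver → ×0.01 multiplier
Brown → ±1% tolerance
319 × 0.01 = 3.19 Ω
Allowed range: 3.1581 Ω to 3.2219 Ω.
3.257 ohms lies outside that range.

no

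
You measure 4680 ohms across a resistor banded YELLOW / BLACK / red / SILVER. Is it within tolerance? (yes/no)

Yellow → 4 (first significant figure)
Black → 0 (second significant figure)
Red → ×10^2 multiplier
Silver → ±10% tolerance
40 × 100 = 4000 Ω
Allowed range: 3600 Ω to 4400 Ω.
4680 ohms lies outside that range.

no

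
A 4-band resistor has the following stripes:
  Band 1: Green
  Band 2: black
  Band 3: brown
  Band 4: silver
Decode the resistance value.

500 Ω

Green → 5 (first significant figure)
Black → 0 (second significant figure)
Brown → ×10 multiplier
50 × 10 = 500 Ω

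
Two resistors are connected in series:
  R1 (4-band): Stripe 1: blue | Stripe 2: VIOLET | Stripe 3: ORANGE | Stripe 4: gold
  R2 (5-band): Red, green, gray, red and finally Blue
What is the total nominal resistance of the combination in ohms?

R1: blue, violet → 67; orange ×10^3 → 67000 Ω.
R2: red, green, grey → 258; red ×10^2 → 25800 Ω.
Series: 67000 + 25800 = 92800 Ω.

92800 Ω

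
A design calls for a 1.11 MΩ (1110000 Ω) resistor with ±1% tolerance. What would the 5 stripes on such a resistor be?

1110000 Ω = 111 × 10^4.
1 → brown
1 → brown
1 → brown
Multiplier 10^4 → yellow.
±1% tolerance → brown.

brown, brown, brown, yellow, brown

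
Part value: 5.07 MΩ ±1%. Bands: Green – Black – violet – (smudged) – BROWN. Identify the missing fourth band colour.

5070000 Ω = 507 × 10^4.
The fourth band is the multiplier, 10^4, which is yellow.

yellow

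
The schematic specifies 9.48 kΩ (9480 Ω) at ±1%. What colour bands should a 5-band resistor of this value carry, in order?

white, yellow, grey, brown, brown

9480 Ω = 948 × 10^1.
9 → white
4 → yellow
8 → grey
Multiplier 10^1 → brown.
±1% tolerance → brown.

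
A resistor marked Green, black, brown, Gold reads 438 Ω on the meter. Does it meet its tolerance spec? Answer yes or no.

Green → 5 (first significant figure)
Black → 0 (second significant figure)
Brown → ×10 multiplier
Gold → ±5% tolerance
50 × 10 = 500 Ω
Allowed range: 475 Ω to 525 Ω.
438 Ω lies outside that range.

no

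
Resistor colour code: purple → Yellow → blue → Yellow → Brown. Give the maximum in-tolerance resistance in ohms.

Violet → 7 (first significant figure)
Yellow → 4 (second significant figure)
Blue → 6 (third significant figure)
Yellow → ×10^4 multiplier
Brown → ±1% tolerance
746 × 10000 = 7460000 Ω
Maximum = 7460000 × (1 + 1/100) = 7534600 Ω.

7534600 Ω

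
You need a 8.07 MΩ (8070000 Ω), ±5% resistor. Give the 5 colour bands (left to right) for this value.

grey, black, violet, yellow, gold

8070000 Ω = 807 × 10^4.
8 → grey
0 → black
7 → violet
Multiplier 10^4 → yellow.
±5% tolerance → gold.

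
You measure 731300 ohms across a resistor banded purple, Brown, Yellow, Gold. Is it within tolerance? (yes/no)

Violet → 7 (first significant figure)
Brown → 1 (second significant figure)
Yellow → ×10^4 multiplier
Gold → ±5% tolerance
71 × 10000 = 710000 Ω
Allowed range: 674500 Ω to 745500 Ω.
731300 ohms lies inside that range.

yes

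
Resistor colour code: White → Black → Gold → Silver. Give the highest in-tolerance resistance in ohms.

White → 9 (first significant figure)
Black → 0 (second significant figure)
Gold → ×0.1 multiplier
Silver → ±10% tolerance
90 × 0.1 = 9 Ω
Highest = 9 × (1 + 10/100) = 9.9 Ω.

9.9 Ω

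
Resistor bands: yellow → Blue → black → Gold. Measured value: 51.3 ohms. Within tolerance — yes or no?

Yellow → 4 (first significant figure)
Blue → 6 (second significant figure)
Black → ×1 multiplier
Gold → ±5% tolerance
46 × 1 = 46 Ω
Allowed range: 43.7 Ω to 48.3 Ω.
51.3 ohms lies outside that range.

no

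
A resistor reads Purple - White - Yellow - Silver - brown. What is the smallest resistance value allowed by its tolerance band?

Violet → 7 (first significant figure)
White → 9 (second significant figure)
Yellow → 4 (third significant figure)
Silver → ×0.01 multiplier
Brown → ±1% tolerance
794 × 0.01 = 7.94 Ω
Smallest = 7.94 × (1 − 1/100) = 7.8606 Ω.

7.8606 Ω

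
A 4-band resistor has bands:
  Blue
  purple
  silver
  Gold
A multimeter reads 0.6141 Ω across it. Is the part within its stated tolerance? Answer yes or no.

no

Blue → 6 (first significant figure)
Violet → 7 (second significant figure)
Silver → ×0.01 multiplier
Gold → ±5% tolerance
67 × 0.01 = 0.67 Ω
Allowed range: 0.6365 Ω to 0.7035 Ω.
0.6141 Ω lies outside that range.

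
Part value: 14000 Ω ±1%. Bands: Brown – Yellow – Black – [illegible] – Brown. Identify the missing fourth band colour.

14000 Ω = 140 × 10^2.
The fourth band is the multiplier, 10^2, which is red.

red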